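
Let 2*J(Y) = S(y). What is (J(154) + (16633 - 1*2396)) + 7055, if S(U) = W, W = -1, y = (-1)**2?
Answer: 42583/2 ≈ 21292.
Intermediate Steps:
y = 1
S(U) = -1
J(Y) = -1/2 (J(Y) = (1/2)*(-1) = -1/2)
(J(154) + (16633 - 1*2396)) + 7055 = (-1/2 + (16633 - 1*2396)) + 7055 = (-1/2 + (16633 - 2396)) + 7055 = (-1/2 + 14237) + 7055 = 28473/2 + 7055 = 42583/2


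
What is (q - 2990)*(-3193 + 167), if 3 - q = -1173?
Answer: 5489164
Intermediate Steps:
q = 1176 (q = 3 - 1*(-1173) = 3 + 1173 = 1176)
(q - 2990)*(-3193 + 167) = (1176 - 2990)*(-3193 + 167) = -1814*(-3026) = 5489164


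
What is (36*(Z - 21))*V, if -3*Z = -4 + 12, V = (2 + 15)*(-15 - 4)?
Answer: 275196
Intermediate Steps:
V = -323 (V = 17*(-19) = -323)
Z = -8/3 (Z = -(-4 + 12)/3 = -1/3*8 = -8/3 ≈ -2.6667)
(36*(Z - 21))*V = (36*(-8/3 - 21))*(-323) = (36*(-71/3))*(-323) = -852*(-323) = 275196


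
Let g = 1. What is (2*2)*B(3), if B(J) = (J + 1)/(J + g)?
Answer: 4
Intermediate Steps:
B(J) = 1 (B(J) = (J + 1)/(J + 1) = (1 + J)/(1 + J) = 1)
(2*2)*B(3) = (2*2)*1 = 4*1 = 4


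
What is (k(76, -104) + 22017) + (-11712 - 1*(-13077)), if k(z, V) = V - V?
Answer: 23382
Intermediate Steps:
k(z, V) = 0
(k(76, -104) + 22017) + (-11712 - 1*(-13077)) = (0 + 22017) + (-11712 - 1*(-13077)) = 22017 + (-11712 + 13077) = 22017 + 1365 = 23382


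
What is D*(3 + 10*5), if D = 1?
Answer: 53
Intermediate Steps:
D*(3 + 10*5) = 1*(3 + 10*5) = 1*(3 + 50) = 1*53 = 53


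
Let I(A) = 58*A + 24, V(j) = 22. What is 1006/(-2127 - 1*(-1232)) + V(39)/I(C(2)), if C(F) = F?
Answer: -2423/2506 ≈ -0.96688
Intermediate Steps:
I(A) = 24 + 58*A
1006/(-2127 - 1*(-1232)) + V(39)/I(C(2)) = 1006/(-2127 - 1*(-1232)) + 22/(24 + 58*2) = 1006/(-2127 + 1232) + 22/(24 + 116) = 1006/(-895) + 22/140 = 1006*(-1/895) + 22*(1/140) = -1006/895 + 11/70 = -2423/2506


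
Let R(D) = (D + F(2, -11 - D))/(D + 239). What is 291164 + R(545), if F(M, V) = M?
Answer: 228273123/784 ≈ 2.9116e+5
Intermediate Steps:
R(D) = (2 + D)/(239 + D) (R(D) = (D + 2)/(D + 239) = (2 + D)/(239 + D))
291164 + R(545) = 291164 + (2 + 545)/(239 + 545) = 291164 + 547/784 = 228273123/784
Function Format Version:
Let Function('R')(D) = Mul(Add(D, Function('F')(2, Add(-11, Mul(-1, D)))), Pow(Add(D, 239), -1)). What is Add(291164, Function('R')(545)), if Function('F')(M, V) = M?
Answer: Rational(228273123, 784) ≈ 2.9116e+5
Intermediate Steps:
Function('R')(D) = Mul(Pow(Add(239, D), -1), Add(2, D)) (Function('R')(D) = Mul(Add(D, 2), Pow(Add(D, 239), -1)) = Mul(Add(2, D), Pow(Add(239, D), -1)) = Mul(Pow(Add(239, D), -1), Add(2, D)))
Add(291164, Function('R')(545)) = Add(291164, Mul(Pow(Add(239, 545), -1), Add(2, 545))) = Add(291164, Mul(Pow(784, -1), 547)) = Add(291164, Mul(Rational(1, 784), 547)) = Add(291164, Rational(547, 784)) = Rational(228273123, 784)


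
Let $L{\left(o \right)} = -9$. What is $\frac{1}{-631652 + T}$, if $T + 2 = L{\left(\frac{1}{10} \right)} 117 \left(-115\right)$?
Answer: $- \frac{1}{510559} \approx -1.9586 \cdot 10^{-6}$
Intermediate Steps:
$T = 121093$ ($T = -2 + \left(-9\right) 117 \left(-115\right) = -2 - -121095 = -2 + 121095 = 121093$)
$\frac{1}{-631652 + T} = \frac{1}{-631652 + 121093} = \frac{1}{-510559} = - \frac{1}{510559}$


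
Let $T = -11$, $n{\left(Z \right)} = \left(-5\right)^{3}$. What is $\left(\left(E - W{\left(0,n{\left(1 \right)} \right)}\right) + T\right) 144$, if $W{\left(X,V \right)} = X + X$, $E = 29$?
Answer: $2592$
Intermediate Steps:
$n{\left(Z \right)} = -125$
$W{\left(X,V \right)} = 2 X$
$\left(\left(E - W{\left(0,n{\left(1 \right)} \right)}\right) + T\right) 144 = \left(\left(29 - 2 \cdot 0\right) - 11\right) 144 = \left(\left(29 - 0\right) - 11\right) 144 = \left(\left(29 + 0\right) - 11\right) 144 = \left(29 - 11\right) 144 = 18 \cdot 144 = 2592$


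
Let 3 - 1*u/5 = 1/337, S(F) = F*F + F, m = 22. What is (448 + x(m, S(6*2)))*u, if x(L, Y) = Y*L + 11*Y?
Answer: 28259800/337 ≈ 83857.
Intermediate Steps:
S(F) = F + F**2 (S(F) = F**2 + F = F + F**2)
x(L, Y) = 11*Y + L*Y (x(L, Y) = L*Y + 11*Y = 11*Y + L*Y)
u = 5050/337 (u = 15 - 5/337 = 5050/337 ≈ 14.985)
(448 + x(m, S(6*2)))*u = (448 + ((6*2)*(1 + 6*2))*(11 + 22))*(5050/337) = (448 + (12*(1 + 12))*33)*(5050/337) = (448 + (12*13)*33)*(5050/337) = (448 + 156*33)*(5050/337) = (448 + 5148)*(5050/337) = 5596*(5050/337) = 28259800/337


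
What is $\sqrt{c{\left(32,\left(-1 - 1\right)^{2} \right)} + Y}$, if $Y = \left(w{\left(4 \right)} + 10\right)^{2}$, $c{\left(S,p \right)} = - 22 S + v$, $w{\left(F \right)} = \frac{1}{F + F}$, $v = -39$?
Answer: $\frac{i \sqrt{40991}}{8} \approx 25.308 i$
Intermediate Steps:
$w{\left(F \right)} = \frac{1}{2 F}$
$c{\left(S,p \right)} = -39 - 22 S$ ($c{\left(S,p \right)} = - 22 S - 39 = -39 - 22 S$)
$Y = \frac{6561}{64}$ ($Y = \left(\frac{1}{2 \cdot 4} + 10\right)^{2} = \left(\frac{1}{2} \cdot \frac{1}{4} + 10\right)^{2} = \left(\frac{1}{8} + 10\right)^{2} = \left(\frac{81}{8}\right)^{2} = \frac{6561}{64} \approx 102.52$)
$\sqrt{c{\left(32,\left(-1 - 1\right)^{2} \right)} + Y} = \sqrt{\left(-39 - 704\right) + \frac{6561}{64}} = \sqrt{-743 + \frac{6561}{64}} = \sqrt{- \frac{40991}{64}} = \frac{i \sqrt{40991}}{8}$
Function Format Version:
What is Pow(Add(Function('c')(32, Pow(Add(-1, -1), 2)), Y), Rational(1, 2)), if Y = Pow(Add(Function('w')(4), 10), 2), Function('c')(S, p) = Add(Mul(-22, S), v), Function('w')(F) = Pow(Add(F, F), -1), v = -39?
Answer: Mul(Rational(1, 8), I, Pow(40991, Rational(1, 2))) ≈ Mul(25.308, I)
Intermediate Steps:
Function('w')(F) = Mul(Rational(1, 2), Pow(F, -1)) (Function('w')(F) = Pow(Mul(2, F), -1) = Mul(Rational(1, 2), Pow(F, -1)))
Function('c')(S, p) = Add(-39, Mul(-22, S)) (Function('c')(S, p) = Add(Mul(-22, S), -39) = Add(-39, Mul(-22, S)))
Y = Rational(6561, 64) (Y = Pow(Add(Mul(Rational(1, 2), Pow(4, -1)), 10), 2) = Pow(Add(Mul(Rational(1, 2), Rational(1, 4)), 10), 2) = Pow(Add(Rational(1, 8), 10), 2) = Pow(Rational(81, 8), 2) = Rational(6561, 64) ≈ 102.52)
Pow(Add(Function('c')(32, Pow(Add(-1, -1), 2)), Y), Rational(1, 2)) = Pow(Add(Add(-39, Mul(-22, 32)), Rational(6561, 64)), Rational(1, 2)) = Pow(Add(Add(-39, -704), Rational(6561, 64)), Rational(1, 2)) = Pow(Add(-743, Rational(6561, 64)), Rational(1, 2)) = Pow(Rational(-40991, 64), Rational(1, 2)) = Mul(Rational(1, 8), I, Pow(40991, Rational(1, 2)))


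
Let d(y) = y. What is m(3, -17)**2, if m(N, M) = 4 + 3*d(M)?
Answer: 2209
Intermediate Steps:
m(N, M) = 4 + 3*M
m(3, -17)**2 = (4 + 3*(-17))**2 = (4 - 51)**2 = (-47)**2 = 2209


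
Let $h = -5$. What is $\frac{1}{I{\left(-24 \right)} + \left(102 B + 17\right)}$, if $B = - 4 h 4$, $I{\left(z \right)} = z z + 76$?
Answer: $\frac{1}{8829} \approx 0.00011326$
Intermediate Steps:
$I{\left(z \right)} = 76 + z^{2}$ ($I{\left(z \right)} = z^{2} + 76 = 76 + z^{2}$)
$B = 80$ ($B = \left(-4\right) \left(-5\right) 4 = 20 \cdot 4 = 80$)
$\frac{1}{I{\left(-24 \right)} + \left(102 B + 17\right)} = \frac{1}{\left(76 + \left(-24\right)^{2}\right) + \left(102 \cdot 80 + 17\right)} = \frac{1}{\left(76 + 576\right) + \left(8160 + 17\right)} = \frac{1}{652 + 8177} = \frac{1}{8829}$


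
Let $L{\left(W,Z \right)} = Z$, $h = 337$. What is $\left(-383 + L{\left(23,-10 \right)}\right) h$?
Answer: $-132441$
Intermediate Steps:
$\left(-383 + L{\left(23,-10 \right)}\right) h = \left(-383 - 10\right) 337 = \left(-393\right) 337 = -132441$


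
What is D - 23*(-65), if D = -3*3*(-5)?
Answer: 1540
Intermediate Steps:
D = 45 (D = -9*(-5) = 45)
D - 23*(-65) = 45 - 23*(-65) = 45 + 1495 = 1540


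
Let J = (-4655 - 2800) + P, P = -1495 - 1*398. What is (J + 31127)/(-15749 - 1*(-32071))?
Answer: 21779/16322 ≈ 1.3343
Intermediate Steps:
P = -1893 (P = -1495 - 398 = -1893)
J = -9348 (J = (-4655 - 2800) - 1893 = -7455 - 1893 = -9348)
(J + 31127)/(-15749 - 1*(-32071)) = (-9348 + 31127)/(-15749 - 1*(-32071)) = 21779/(-15749 + 32071) = 21779/16322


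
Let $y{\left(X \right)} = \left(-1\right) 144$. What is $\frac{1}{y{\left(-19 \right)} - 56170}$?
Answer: $- \frac{1}{56314} \approx -1.7758 \cdot 10^{-5}$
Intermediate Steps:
$y{\left(X \right)} = -144$
$\frac{1}{y{\left(-19 \right)} - 56170} = \frac{1}{-144 - 56170} = \frac{1}{-56314} = - \frac{1}{56314}$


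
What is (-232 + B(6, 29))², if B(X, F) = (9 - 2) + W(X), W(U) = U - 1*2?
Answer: 48841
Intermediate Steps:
W(U) = -2 + U (W(U) = U - 2 = -2 + U)
B(X, F) = 5 + X (B(X, F) = (9 - 2) + (-2 + X) = 7 + (-2 + X) = 5 + X)
(-232 + B(6, 29))² = (-232 + (5 + 6))² = (-232 + 11)² = (-221)² = 48841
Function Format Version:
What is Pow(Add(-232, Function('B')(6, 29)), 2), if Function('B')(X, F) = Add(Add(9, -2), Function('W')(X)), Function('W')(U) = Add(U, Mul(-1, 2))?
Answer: 48841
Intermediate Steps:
Function('W')(U) = Add(-2, U) (Function('W')(U) = Add(U, -2) = Add(-2, U))
Function('B')(X, F) = Add(5, X) (Function('B')(X, F) = Add(Add(9, -2), Add(-2, X)) = Add(7, Add(-2, X)) = Add(5, X))
Pow(Add(-232, Function('B')(6, 29)), 2) = Pow(Add(-232, Add(5, 6)), 2) = Pow(Add(-232, 11), 2) = Pow(-221, 2) = 48841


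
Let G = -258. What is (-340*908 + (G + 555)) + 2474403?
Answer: 2165980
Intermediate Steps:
(-340*908 + (G + 555)) + 2474403 = (-340*908 + (-258 + 555)) + 2474403 = (-308720 + 297) + 2474403 = -308423 + 2474403 = 2165980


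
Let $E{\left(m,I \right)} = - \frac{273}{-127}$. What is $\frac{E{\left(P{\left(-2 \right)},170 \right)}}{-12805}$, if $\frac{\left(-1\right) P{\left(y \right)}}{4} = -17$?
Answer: $- \frac{21}{125095} \approx -0.00016787$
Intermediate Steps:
$P{\left(y \right)} = 68$ ($P{\left(y \right)} = \left(-4\right) \left(-17\right) = 68$)
$E{\left(m,I \right)} = \frac{273}{127}$ ($E{\left(m,I \right)} = \left(-273\right) \left(- \frac{1}{127}\right) = \frac{273}{127}$)
$\frac{E{\left(P{\left(-2 \right)},170 \right)}}{-12805} = \frac{273}{127 \left(-12805\right)} = \frac{273}{127} \left(- \frac{1}{12805}\right) = - \frac{21}{125095}$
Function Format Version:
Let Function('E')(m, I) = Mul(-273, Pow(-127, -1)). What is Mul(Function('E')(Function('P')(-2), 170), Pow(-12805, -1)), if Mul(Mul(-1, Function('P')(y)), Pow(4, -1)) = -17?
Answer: Rational(-21, 125095) ≈ -0.00016787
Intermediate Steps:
Function('P')(y) = 68 (Function('P')(y) = Mul(-4, -17) = 68)
Function('E')(m, I) = Rational(273, 127) (Function('E')(m, I) = Mul(-273, Rational(-1, 127)) = Rational(273, 127))
Mul(Function('E')(Function('P')(-2), 170), Pow(-12805, -1)) = Mul(Rational(273, 127), Pow(-12805, -1)) = Mul(Rational(273, 127), Rational(-1, 12805)) = Rational(-21, 125095)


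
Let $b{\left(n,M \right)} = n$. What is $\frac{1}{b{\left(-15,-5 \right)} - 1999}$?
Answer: $- \frac{1}{2014} \approx -0.00049652$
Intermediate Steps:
$\frac{1}{b{\left(-15,-5 \right)} - 1999} = \frac{1}{-15 - 1999} = \frac{1}{-2014} = - \frac{1}{2014}$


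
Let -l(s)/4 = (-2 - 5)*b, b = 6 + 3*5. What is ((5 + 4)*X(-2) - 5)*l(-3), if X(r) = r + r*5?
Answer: -66444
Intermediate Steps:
b = 21 (b = 6 + 15 = 21)
X(r) = 6*r (X(r) = r + 5*r = 6*r)
l(s) = 588 (l(s) = -4*(-2 - 5)*21 = -(-28)*21 = -4*(-147) = 588)
((5 + 4)*X(-2) - 5)*l(-3) = ((5 + 4)*(6*(-2)) - 5)*588 = (9*(-12) - 5)*588 = (-108 - 5)*588 = -113*588 = -66444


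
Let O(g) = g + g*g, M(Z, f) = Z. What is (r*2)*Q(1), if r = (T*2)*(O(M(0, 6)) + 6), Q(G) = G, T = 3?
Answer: 72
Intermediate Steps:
O(g) = g + g**2
r = 36 (r = (3*2)*(0*(1 + 0) + 6) = 6*(0*1 + 6) = 6*(0 + 6) = 6*6 = 36)
(r*2)*Q(1) = (36*2)*1 = 72*1 = 72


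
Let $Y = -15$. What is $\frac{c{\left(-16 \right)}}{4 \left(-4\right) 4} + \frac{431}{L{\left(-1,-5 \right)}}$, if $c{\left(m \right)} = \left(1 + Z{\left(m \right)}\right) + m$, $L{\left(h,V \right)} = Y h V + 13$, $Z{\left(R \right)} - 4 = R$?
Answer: $- \frac{12955}{1984} \approx -6.5297$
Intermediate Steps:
$Z{\left(R \right)} = 4 + R$
$L{\left(h,V \right)} = 13 - 15 V h$ ($L{\left(h,V \right)} = - 15 h V + 13 = - 15 V h + 13 = 13 - 15 V h$)
$c{\left(m \right)} = 5 + 2 m$ ($c{\left(m \right)} = \left(1 + \left(4 + m\right)\right) + m = \left(5 + m\right) + m = 5 + 2 m$)
$\frac{c{\left(-16 \right)}}{4 \left(-4\right) 4} + \frac{431}{L{\left(-1,-5 \right)}} = \frac{5 + 2 \left(-16\right)}{4 \left(-4\right) 4} + \frac{431}{13 - \left(-75\right) \left(-1\right)} = \frac{5 - 32}{\left(-16\right) 4} + \frac{431}{13 - 75} = - \frac{27}{-64} + \frac{431}{-62} = \left(-27\right) \left(- \frac{1}{64}\right) + 431 \left(- \frac{1}{62}\right) = \frac{27}{64} - \frac{431}{62} = - \frac{12955}{1984}$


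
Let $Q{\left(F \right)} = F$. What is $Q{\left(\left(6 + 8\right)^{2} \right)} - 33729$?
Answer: $-33533$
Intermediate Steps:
$Q{\left(\left(6 + 8\right)^{2} \right)} - 33729 = \left(6 + 8\right)^{2} - 33729 = 14^{2} - 33729 = 196 - 33729 = -33533$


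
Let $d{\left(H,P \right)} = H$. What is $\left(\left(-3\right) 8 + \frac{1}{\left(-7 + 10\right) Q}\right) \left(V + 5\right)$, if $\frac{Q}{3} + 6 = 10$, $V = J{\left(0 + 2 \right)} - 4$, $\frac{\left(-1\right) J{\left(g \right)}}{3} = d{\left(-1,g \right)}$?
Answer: $- \frac{863}{9} \approx -95.889$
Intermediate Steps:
$J{\left(g \right)} = 3$ ($J{\left(g \right)} = \left(-3\right) \left(-1\right) = 3$)
$V = -1$ ($V = 3 - 4 = -1$)
$Q = 12$ ($Q = -18 + 3 \cdot 10 = -18 + 30 = 12$)
$\left(\left(-3\right) 8 + \frac{1}{\left(-7 + 10\right) Q}\right) \left(V + 5\right) = \left(\left(-3\right) 8 + \frac{1}{\left(-7 + 10\right) 12}\right) \left(-1 + 5\right) = \left(-24 + \frac{1}{3} \cdot \frac{1}{12}\right) 4 = \left(-24 + \frac{1}{36}\right) 4 = \left(- \frac{863}{36}\right) 4 = - \frac{863}{9}$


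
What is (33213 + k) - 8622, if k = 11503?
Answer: 36094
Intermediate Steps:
(33213 + k) - 8622 = (33213 + 11503) - 8622 = 44716 - 8622 = 36094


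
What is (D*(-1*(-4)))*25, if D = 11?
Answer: 1100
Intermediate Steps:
(D*(-1*(-4)))*25 = (11*(-1*(-4)))*25 = (11*4)*25 = 44*25 = 1100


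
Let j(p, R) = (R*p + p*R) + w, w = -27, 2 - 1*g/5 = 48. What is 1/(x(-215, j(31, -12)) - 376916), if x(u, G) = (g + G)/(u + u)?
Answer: -430/162072879 ≈ -2.6531e-6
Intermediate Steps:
g = -230 (g = 10 - 5*48 = 10 - 240 = -230)
j(p, R) = -27 + 2*R*p (j(p, R) = (R*p + p*R) - 27 = (R*p + R*p) - 27 = 2*R*p - 27 = -27 + 2*R*p)
x(u, G) = (-230 + G)/(2*u) (x(u, G) = (-230 + G)/(u + u) = (-230 + G)/((2*u)) = (-230 + G)*(1/(2*u)) = (-230 + G)/(2*u))
1/(x(-215, j(31, -12)) - 376916) = 1/((½)*(-230 + (-27 + 2*(-12)*31))/(-215) - 376916) = 1/((½)*(-1/215)*(-230 + (-27 - 744)) - 376916) = 1/((½)*(-1/215)*(-230 - 771) - 376916) = 1/((½)*(-1/215)*(-1001) - 376916) = 1/(1001/430 - 376916) = 1/(-162072879/430) = -430/162072879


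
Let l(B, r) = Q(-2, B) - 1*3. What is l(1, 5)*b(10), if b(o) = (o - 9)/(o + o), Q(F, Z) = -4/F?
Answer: -1/20 ≈ -0.050000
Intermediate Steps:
b(o) = (-9 + o)/(2*o) (b(o) = (-9 + o)/((2*o)) = (-9 + o)*(1/(2*o)) = (-9 + o)/(2*o))
l(B, r) = -1 (l(B, r) = -4/(-2) - 1*3 = -4*(-½) - 3 = 2 - 3 = -1)
l(1, 5)*b(10) = -(-9 + 10)/(2*10) = -1/(2*10) = -1*1/20 = -1/20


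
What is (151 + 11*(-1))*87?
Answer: 12180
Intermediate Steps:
(151 + 11*(-1))*87 = (151 - 11)*87 = 140*87 = 12180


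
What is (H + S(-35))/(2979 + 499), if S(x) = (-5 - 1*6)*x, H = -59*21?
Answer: -427/1739 ≈ -0.24554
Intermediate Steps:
H = -1239
S(x) = -11*x (S(x) = (-5 - 6)*x = -11*x)
(H + S(-35))/(2979 + 499) = (-1239 - 11*(-35))/(2979 + 499) = (-1239 + 385)/3478 = -854*1/3478 = -427/1739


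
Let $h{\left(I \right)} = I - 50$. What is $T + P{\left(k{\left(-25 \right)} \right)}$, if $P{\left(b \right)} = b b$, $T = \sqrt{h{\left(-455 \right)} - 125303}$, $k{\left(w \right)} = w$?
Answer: $625 + 4 i \sqrt{7863} \approx 625.0 + 354.69 i$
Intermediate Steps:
$h{\left(I \right)} = -50 + I$
$T = 4 i \sqrt{7863}$ ($T = \sqrt{\left(-50 - 455\right) - 125303} = \sqrt{-505 - 125303} = \sqrt{-125808} = 4 i \sqrt{7863} \approx 354.69 i$)
$P{\left(b \right)} = b^{2}$
$T + P{\left(k{\left(-25 \right)} \right)} = 4 i \sqrt{7863} + \left(-25\right)^{2} = 4 i \sqrt{7863} + 625 = 625 + 4 i \sqrt{7863}$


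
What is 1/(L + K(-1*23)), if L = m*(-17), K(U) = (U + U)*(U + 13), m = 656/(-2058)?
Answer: 1029/478916 ≈ 0.0021486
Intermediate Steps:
m = -328/1029 (m = 656*(-1/2058) = -328/1029 ≈ -0.31876)
K(U) = 2*U*(13 + U) (K(U) = (2*U)*(13 + U) = 2*U*(13 + U))
L = 5576/1029 (L = -328/1029*(-17) = 5576/1029 ≈ 5.4189)
1/(L + K(-1*23)) = 1/(5576/1029 + 2*(-1*23)*(13 - 1*23)) = 1/(5576/1029 + 2*(-23)*(13 - 23)) = 1/(5576/1029 + 2*(-23)*(-10)) = 1/(5576/1029 + 460) = 1/(478916/1029) = 1029/478916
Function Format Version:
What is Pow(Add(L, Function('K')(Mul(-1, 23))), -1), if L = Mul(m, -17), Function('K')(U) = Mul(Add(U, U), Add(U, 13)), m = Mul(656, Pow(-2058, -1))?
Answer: Rational(1029, 478916) ≈ 0.0021486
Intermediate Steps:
m = Rational(-328, 1029) (m = Mul(656, Rational(-1, 2058)) = Rational(-328, 1029) ≈ -0.31876)
Function('K')(U) = Mul(2, U, Add(13, U)) (Function('K')(U) = Mul(Mul(2, U), Add(13, U)) = Mul(2, U, Add(13, U)))
L = Rational(5576, 1029) (L = Mul(Rational(-328, 1029), -17) = Rational(5576, 1029) ≈ 5.4189)
Pow(Add(L, Function('K')(Mul(-1, 23))), -1) = Pow(Add(Rational(5576, 1029), Mul(2, Mul(-1, 23), Add(13, Mul(-1, 23)))), -1) = Pow(Add(Rational(5576, 1029), Mul(2, -23, Add(13, -23))), -1) = Pow(Add(Rational(5576, 1029), Mul(2, -23, -10)), -1) = Pow(Add(Rational(5576, 1029), 460), -1) = Pow(Rational(478916, 1029), -1) = Rational(1029, 478916)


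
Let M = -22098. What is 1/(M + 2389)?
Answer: -1/19709 ≈ -5.0738e-5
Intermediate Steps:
1/(M + 2389) = 1/(-22098 + 2389) = 1/(-19709) = -1/19709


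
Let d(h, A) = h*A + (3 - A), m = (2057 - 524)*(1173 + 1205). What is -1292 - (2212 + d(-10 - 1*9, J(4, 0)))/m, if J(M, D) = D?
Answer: -4709954623/3645474 ≈ -1292.0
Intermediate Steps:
m = 3645474 (m = 1533*2378 = 3645474)
d(h, A) = 3 - A + A*h (d(h, A) = A*h + (3 - A) = 3 - A + A*h)
-1292 - (2212 + d(-10 - 1*9, J(4, 0)))/m = -1292 - (2212 + (3 - 1*0 + 0*(-10 - 1*9)))/3645474 = -1292 - (2212 + (3 + 0 + 0*(-10 - 9)))/3645474 = -1292 - (2212 + (3 + 0 + 0*(-19)))/3645474 = -1292 - (2212 + (3 + 0 + 0))/3645474 = -1292 - (2212 + 3)/3645474 = -1292 - 2215/3645474 = -4709954623/3645474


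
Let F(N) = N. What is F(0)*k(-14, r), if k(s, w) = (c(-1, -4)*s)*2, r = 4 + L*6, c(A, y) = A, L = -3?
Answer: 0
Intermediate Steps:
r = -14 (r = 4 - 3*6 = 4 - 18 = -14)
k(s, w) = -2*s (k(s, w) = -s*2 = -2*s)
F(0)*k(-14, r) = 0*(-2*(-14)) = 0*28 = 0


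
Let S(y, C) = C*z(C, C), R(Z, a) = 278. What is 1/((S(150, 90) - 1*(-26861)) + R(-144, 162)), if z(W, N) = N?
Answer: 1/35239 ≈ 2.8378e-5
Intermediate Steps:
S(y, C) = C² (S(y, C) = C*C = C²)
1/((S(150, 90) - 1*(-26861)) + R(-144, 162)) = 1/((90² - 1*(-26861)) + 278) = 1/((8100 + 26861) + 278) = 1/(34961 + 278) = 1/35239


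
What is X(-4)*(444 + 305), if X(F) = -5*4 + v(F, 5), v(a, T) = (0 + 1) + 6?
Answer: -9737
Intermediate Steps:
v(a, T) = 7 (v(a, T) = 1 + 6 = 7)
X(F) = -13 (X(F) = -5*4 + 7 = -20 + 7 = -13)
X(-4)*(444 + 305) = -13*(444 + 305) = -13*749 = -9737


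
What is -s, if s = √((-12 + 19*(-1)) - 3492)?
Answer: -I*√3523 ≈ -59.355*I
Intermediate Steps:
s = I*√3523 (s = √((-12 - 19) - 3492) = √(-31 - 3492) = √(-3523) = I*√3523 ≈ 59.355*I)
-s = -I*√3523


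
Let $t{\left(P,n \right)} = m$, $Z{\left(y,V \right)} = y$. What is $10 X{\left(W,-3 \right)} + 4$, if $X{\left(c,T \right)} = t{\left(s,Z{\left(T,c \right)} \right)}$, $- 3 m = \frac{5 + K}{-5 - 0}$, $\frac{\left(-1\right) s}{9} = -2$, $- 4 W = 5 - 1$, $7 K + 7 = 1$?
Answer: $\frac{142}{21} \approx 6.7619$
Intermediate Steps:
$K = - \frac{6}{7}$ ($K = -1 + \frac{1}{7} \cdot 1 = -1 + \frac{1}{7} = - \frac{6}{7} \approx -0.85714$)
$W = -1$ ($W = - \frac{5 - 1}{4} = \left(- \frac{1}{4}\right) 4 = -1$)
$s = 18$ ($s = \left(-9\right) \left(-2\right) = 18$)
$m = \frac{29}{105}$ ($m = - \frac{\left(5 - \frac{6}{7}\right) \frac{1}{-5 - 0}}{3} = - \frac{\frac{29}{7} \frac{1}{-5 + 0}}{3} = - \frac{\frac{29}{7} \frac{1}{-5}}{3} = - \frac{\frac{29}{7} \left(- \frac{1}{5}\right)}{3} = \left(- \frac{1}{3}\right) \left(- \frac{29}{35}\right) = \frac{29}{105} \approx 0.27619$)
$t{\left(P,n \right)} = \frac{29}{105}$
$X{\left(c,T \right)} = \frac{29}{105}$
$10 X{\left(W,-3 \right)} + 4 = 10 \cdot \frac{29}{105} + 4 = \frac{58}{21} + 4 = \frac{142}{21}$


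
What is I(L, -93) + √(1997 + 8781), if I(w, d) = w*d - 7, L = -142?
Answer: 13199 + √10778 ≈ 13303.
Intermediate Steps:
I(w, d) = -7 + d*w (I(w, d) = d*w - 7 = -7 + d*w)
I(L, -93) + √(1997 + 8781) = (-7 - 93*(-142)) + √(1997 + 8781) = (-7 + 13206) + √10778 = 13199 + √10778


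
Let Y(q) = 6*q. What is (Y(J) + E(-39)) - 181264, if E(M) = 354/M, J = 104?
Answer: -2348438/13 ≈ -1.8065e+5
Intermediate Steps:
(Y(J) + E(-39)) - 181264 = (6*104 + 354/(-39)) - 181264 = (624 + 354*(-1/39)) - 181264 = (624 - 118/13) - 181264 = 7994/13 - 181264 = -2348438/13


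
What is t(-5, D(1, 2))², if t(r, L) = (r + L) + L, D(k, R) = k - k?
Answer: 25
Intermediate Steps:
D(k, R) = 0
t(r, L) = r + 2*L (t(r, L) = (L + r) + L = r + 2*L)
t(-5, D(1, 2))² = (-5 + 2*0)² = (-5 + 0)² = (-5)² = 25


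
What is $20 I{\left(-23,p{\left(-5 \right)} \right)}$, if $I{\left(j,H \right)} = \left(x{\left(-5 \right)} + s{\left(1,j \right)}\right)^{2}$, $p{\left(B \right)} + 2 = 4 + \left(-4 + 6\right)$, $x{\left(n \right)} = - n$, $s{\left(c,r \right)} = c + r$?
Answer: $5780$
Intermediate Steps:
$p{\left(B \right)} = 4$ ($p{\left(B \right)} = -2 + \left(4 + \left(-4 + 6\right)\right) = -2 + \left(4 + 2\right) = -2 + 6 = 4$)
$I{\left(j,H \right)} = \left(6 + j\right)^{2}$ ($I{\left(j,H \right)} = \left(\left(-1\right) \left(-5\right) + \left(1 + j\right)\right)^{2} = \left(5 + \left(1 + j\right)\right)^{2} = \left(6 + j\right)^{2}$)
$20 I{\left(-23,p{\left(-5 \right)} \right)} = 20 \left(6 - 23\right)^{2} = 20 \left(-17\right)^{2} = 20 \cdot 289 = 5780$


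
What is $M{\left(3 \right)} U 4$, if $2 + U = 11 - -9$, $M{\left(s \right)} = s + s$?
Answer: $432$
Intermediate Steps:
$M{\left(s \right)} = 2 s$
$U = 18$ ($U = -2 + \left(11 - -9\right) = -2 + \left(11 + 9\right) = -2 + 20 = 18$)
$M{\left(3 \right)} U 4 = 2 \cdot 3 \cdot 18 \cdot 4 = 6 \cdot 18 \cdot 4 = 108 \cdot 4 = 432$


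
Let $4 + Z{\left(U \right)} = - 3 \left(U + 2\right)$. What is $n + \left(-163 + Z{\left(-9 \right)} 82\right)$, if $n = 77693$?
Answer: $78924$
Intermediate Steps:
$Z{\left(U \right)} = -10 - 3 U$ ($Z{\left(U \right)} = -4 - 3 \left(U + 2\right) = -4 - 3 \left(2 + U\right) = -4 - \left(6 + 3 U\right) = -10 - 3 U$)
$n + \left(-163 + Z{\left(-9 \right)} 82\right) = 77693 - \left(163 - \left(-10 - -27\right) 82\right) = 77693 - \left(163 - \left(-10 + 27\right) 82\right) = 77693 + \left(-163 + 17 \cdot 82\right) = 77693 + \left(-163 + 1394\right) = 77693 + 1231 = 78924$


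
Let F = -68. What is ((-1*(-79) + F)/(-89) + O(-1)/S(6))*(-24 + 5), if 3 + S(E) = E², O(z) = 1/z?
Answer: 8588/2937 ≈ 2.9241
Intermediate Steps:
S(E) = -3 + E²
((-1*(-79) + F)/(-89) + O(-1)/S(6))*(-24 + 5) = ((-1*(-79) - 68)/(-89) + 1/((-1)*(-3 + 6²)))*(-24 + 5) = ((79 - 68)*(-1/89) - 1/(-3 + 36))*(-19) = (11*(-1/89) - 1/33)*(-19) = (-11/89 - 1*1/33)*(-19) = (-11/89 - 1/33)*(-19) = -452/2937*(-19) = 8588/2937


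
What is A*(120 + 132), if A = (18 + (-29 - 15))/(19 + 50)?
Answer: -2184/23 ≈ -94.957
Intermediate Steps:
A = -26/69 (A = (18 - 44)/69 = -26*1/69 = -26/69 ≈ -0.37681)
A*(120 + 132) = -26*(120 + 132)/69 = -26/69*252 = -2184/23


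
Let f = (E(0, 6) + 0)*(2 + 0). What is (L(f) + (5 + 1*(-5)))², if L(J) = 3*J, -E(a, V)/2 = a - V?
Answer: 5184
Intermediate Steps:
E(a, V) = -2*a + 2*V (E(a, V) = -2*(a - V) = -2*a + 2*V)
f = 24 (f = ((-2*0 + 2*6) + 0)*(2 + 0) = ((0 + 12) + 0)*2 = (12 + 0)*2 = 12*2 = 24)
(L(f) + (5 + 1*(-5)))² = (3*24 + (5 + 1*(-5)))² = (72 + (5 - 5))² = (72 + 0)² = 72² = 5184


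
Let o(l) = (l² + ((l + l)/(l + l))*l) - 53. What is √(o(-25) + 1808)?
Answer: √2355 ≈ 48.528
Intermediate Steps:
o(l) = -53 + l + l² (o(l) = (l² + ((2*l)/((2*l)))*l) - 53 = (l² + ((2*l)*(1/(2*l)))*l) - 53 = (l² + 1*l) - 53 = (l² + l) - 53 = (l + l²) - 53 = -53 + l + l²)
√(o(-25) + 1808) = √((-53 - 25 + (-25)²) + 1808) = √((-53 - 25 + 625) + 1808) = √(547 + 1808) = √2355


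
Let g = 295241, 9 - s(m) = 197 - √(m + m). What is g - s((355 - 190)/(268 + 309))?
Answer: 295429 - √190410/577 ≈ 2.9543e+5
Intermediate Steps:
s(m) = -188 + √2*√m (s(m) = 9 - (197 - √(m + m)) = 9 - (197 - √(2*m)) = 9 - (197 - √2*√m) = 9 + (-197 + √2*√m) = -188 + √2*√m)
g - s((355 - 190)/(268 + 309)) = 295241 - (-188 + √2*√((355 - 190)/(268 + 309))) = 295241 - (-188 + √2*√(165/577)) = 295241 - (-188 + √2*(√95205/577)) = 295241 - (-188 + √190410/577) = 295241 + (188 - √190410/577) = 295429 - √190410/577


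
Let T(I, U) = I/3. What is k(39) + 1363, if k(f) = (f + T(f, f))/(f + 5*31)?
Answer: 132237/97 ≈ 1363.3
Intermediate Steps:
T(I, U) = I/3 (T(I, U) = I*(⅓) = I/3)
k(f) = 4*f/(3*(155 + f)) (k(f) = (f + f/3)/(f + 5*31) = (4*f/3)/(f + 155) = (4*f/3)/(155 + f) = 4*f/(3*(155 + f)))
k(39) + 1363 = (4/3)*39/(155 + 39) + 1363 = (4/3)*39/194 + 1363 = (4/3)*39*(1/194) + 1363 = 26/97 + 1363 = 132237/97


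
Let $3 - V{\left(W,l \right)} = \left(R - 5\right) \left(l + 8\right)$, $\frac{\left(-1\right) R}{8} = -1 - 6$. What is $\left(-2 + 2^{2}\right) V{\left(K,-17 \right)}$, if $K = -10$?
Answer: $924$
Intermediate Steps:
$R = 56$ ($R = - 8 \left(-1 - 6\right) = \left(-8\right) \left(-7\right) = 56$)
$V{\left(W,l \right)} = -405 - 51 l$ ($V{\left(W,l \right)} = 3 - \left(56 - 5\right) \left(l + 8\right) = 3 - 51 \left(8 + l\right) = 3 - \left(408 + 51 l\right) = -405 - 51 l$)
$\left(-2 + 2^{2}\right) V{\left(K,-17 \right)} = \left(-2 + 2^{2}\right) \left(-405 - -867\right) = \left(-2 + 4\right) \left(-405 + 867\right) = 2 \cdot 462 = 924$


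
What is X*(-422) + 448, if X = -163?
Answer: 69234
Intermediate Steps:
X*(-422) + 448 = -163*(-422) + 448 = 68786 + 448 = 69234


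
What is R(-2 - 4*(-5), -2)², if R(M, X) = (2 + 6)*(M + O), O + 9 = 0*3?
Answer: 5184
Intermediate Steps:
O = -9 (O = -9 + 0*3 = -9 + 0 = -9)
R(M, X) = -72 + 8*M (R(M, X) = (2 + 6)*(M - 9) = 8*(-9 + M) = -72 + 8*M)
R(-2 - 4*(-5), -2)² = (-72 + 8*(-2 - 4*(-5)))² = (-72 + 8*(-2 + 20))² = (-72 + 8*18)² = (-72 + 144)² = 72² = 5184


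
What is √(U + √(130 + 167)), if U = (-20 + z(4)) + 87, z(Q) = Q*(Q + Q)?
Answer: √(99 + 3*√33) ≈ 10.781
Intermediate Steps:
z(Q) = 2*Q² (z(Q) = Q*(2*Q) = 2*Q²)
U = 99 (U = (-20 + 2*4²) + 87 = (-20 + 2*16) + 87 = (-20 + 32) + 87 = 12 + 87 = 99)
√(U + √(130 + 167)) = √(99 + √(130 + 167)) = √(99 + √297) = √(99 + 3*√33)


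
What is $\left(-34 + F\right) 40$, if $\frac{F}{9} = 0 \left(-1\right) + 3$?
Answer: $-280$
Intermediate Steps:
$F = 27$ ($F = 9 \left(0 \left(-1\right) + 3\right) = 9 \left(0 + 3\right) = 9 \cdot 3 = 27$)
$\left(-34 + F\right) 40 = \left(-34 + 27\right) 40 = \left(-7\right) 40 = -280$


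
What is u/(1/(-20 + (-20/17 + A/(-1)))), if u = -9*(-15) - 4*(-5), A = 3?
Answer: -63705/17 ≈ -3747.4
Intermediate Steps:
u = 155 (u = 135 + 20 = 155)
u/(1/(-20 + (-20/17 + A/(-1)))) = 155/1/(-20 + (-20/17 + 3/(-1))) = 155/1/(-20 + (-20*1/17 + 3*(-1))) = 155/1/(-20 + (-20/17 - 3)) = 155/1/(-20 - 71/17) = 155/1/(-411/17) = 155/(-17/411) = -411/17*155 = -63705/17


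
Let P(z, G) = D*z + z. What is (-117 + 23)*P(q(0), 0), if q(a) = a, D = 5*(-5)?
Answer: 0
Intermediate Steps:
D = -25
P(z, G) = -24*z (P(z, G) = -25*z + z = -24*z)
(-117 + 23)*P(q(0), 0) = (-117 + 23)*(-24*0) = -94*0 = 0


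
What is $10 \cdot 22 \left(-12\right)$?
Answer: $-2640$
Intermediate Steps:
$10 \cdot 22 \left(-12\right) = 220 \left(-12\right) = -2640$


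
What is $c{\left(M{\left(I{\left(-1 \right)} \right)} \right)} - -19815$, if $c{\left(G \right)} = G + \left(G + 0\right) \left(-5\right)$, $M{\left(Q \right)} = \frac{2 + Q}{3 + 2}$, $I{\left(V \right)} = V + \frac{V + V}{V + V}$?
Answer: $\frac{99067}{5} \approx 19813.0$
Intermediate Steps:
$I{\left(V \right)} = 1 + V$ ($I{\left(V \right)} = V + \frac{2 V}{2 V} = V + 2 V \frac{1}{2 V} = V + 1 = 1 + V$)
$M{\left(Q \right)} = \frac{2}{5} + \frac{Q}{5}$ ($M{\left(Q \right)} = \frac{2 + Q}{5} = \left(2 + Q\right) \frac{1}{5} = \frac{2}{5} + \frac{Q}{5}$)
$c{\left(G \right)} = - 4 G$ ($c{\left(G \right)} = G + G \left(-5\right) = G - 5 G = - 4 G$)
$c{\left(M{\left(I{\left(-1 \right)} \right)} \right)} - -19815 = - 4 \left(\frac{2}{5} + \frac{1 - 1}{5}\right) - -19815 = - 4 \left(\frac{2}{5} + \frac{1}{5} \cdot 0\right) + 19815 = - 4 \left(\frac{2}{5} + 0\right) + 19815 = \left(-4\right) \frac{2}{5} + 19815 = - \frac{8}{5} + 19815 = \frac{99067}{5}$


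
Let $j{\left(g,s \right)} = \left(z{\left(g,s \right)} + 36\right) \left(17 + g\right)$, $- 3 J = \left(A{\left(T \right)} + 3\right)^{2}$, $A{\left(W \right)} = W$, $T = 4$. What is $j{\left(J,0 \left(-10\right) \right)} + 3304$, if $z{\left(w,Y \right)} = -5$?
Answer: $\frac{9974}{3} \approx 3324.7$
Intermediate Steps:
$J = - \frac{49}{3}$ ($J = - \frac{\left(4 + 3\right)^{2}}{3} = - \frac{7^{2}}{3} = \left(- \frac{1}{3}\right) 49 = - \frac{49}{3} \approx -16.333$)
$j{\left(g,s \right)} = 527 + 31 g$ ($j{\left(g,s \right)} = \left(-5 + 36\right) \left(17 + g\right) = 31 \left(17 + g\right) = 527 + 31 g$)
$j{\left(J,0 \left(-10\right) \right)} + 3304 = \left(527 + 31 \left(- \frac{49}{3}\right)\right) + 3304 = \left(527 - \frac{1519}{3}\right) + 3304 = \frac{62}{3} + 3304 = \frac{9974}{3}$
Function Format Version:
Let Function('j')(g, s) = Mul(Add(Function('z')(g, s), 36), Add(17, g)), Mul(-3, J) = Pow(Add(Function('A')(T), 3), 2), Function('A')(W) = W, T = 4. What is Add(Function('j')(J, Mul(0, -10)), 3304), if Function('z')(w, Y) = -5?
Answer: Rational(9974, 3) ≈ 3324.7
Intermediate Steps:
J = Rational(-49, 3) (J = Mul(Rational(-1, 3), Pow(Add(4, 3), 2)) = Mul(Rational(-1, 3), Pow(7, 2)) = Mul(Rational(-1, 3), 49) = Rational(-49, 3) ≈ -16.333)
Function('j')(g, s) = Add(527, Mul(31, g)) (Function('j')(g, s) = Mul(Add(-5, 36), Add(17, g)) = Mul(31, Add(17, g)) = Add(527, Mul(31, g)))
Add(Function('j')(J, Mul(0, -10)), 3304) = Add(Add(527, Mul(31, Rational(-49, 3))), 3304) = Add(Add(527, Rational(-1519, 3)), 3304) = Add(Rational(62, 3), 3304) = Rational(9974, 3)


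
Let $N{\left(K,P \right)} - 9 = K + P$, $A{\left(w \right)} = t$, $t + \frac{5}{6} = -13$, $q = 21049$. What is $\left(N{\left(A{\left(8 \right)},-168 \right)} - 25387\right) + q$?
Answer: $- \frac{27065}{6} \approx -4510.8$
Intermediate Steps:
$t = - \frac{83}{6}$ ($t = - \frac{5}{6} - 13 = - \frac{83}{6} \approx -13.833$)
$A{\left(w \right)} = - \frac{83}{6}$
$N{\left(K,P \right)} = 9 + K + P$ ($N{\left(K,P \right)} = 9 + \left(K + P\right) = 9 + K + P$)
$\left(N{\left(A{\left(8 \right)},-168 \right)} - 25387\right) + q = \left(\left(9 - \frac{83}{6} - 168\right) - 25387\right) + 21049 = \left(- \frac{1037}{6} - 25387\right) + 21049 = - \frac{153359}{6} + 21049 = - \frac{27065}{6}$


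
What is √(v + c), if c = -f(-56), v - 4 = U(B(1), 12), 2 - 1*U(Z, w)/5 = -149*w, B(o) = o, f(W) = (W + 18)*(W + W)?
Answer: 9*√58 ≈ 68.542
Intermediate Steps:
f(W) = 2*W*(18 + W) (f(W) = (18 + W)*(2*W) = 2*W*(18 + W))
U(Z, w) = 10 + 745*w (U(Z, w) = 10 - (-745)*w = 10 + 745*w)
v = 8954 (v = 4 + (10 + 745*12) = 4 + (10 + 8940) = 4 + 8950 = 8954)
c = -4256 (c = -2*(-56)*(18 - 56) = -2*(-56)*(-38) = -1*4256 = -4256)
√(v + c) = √(8954 - 4256) = √4698 = 9*√58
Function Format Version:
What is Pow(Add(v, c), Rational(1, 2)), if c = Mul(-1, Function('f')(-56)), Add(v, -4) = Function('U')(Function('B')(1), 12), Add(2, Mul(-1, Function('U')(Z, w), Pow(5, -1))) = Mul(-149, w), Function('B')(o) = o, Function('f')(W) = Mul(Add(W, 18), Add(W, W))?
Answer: Mul(9, Pow(58, Rational(1, 2))) ≈ 68.542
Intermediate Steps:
Function('f')(W) = Mul(2, W, Add(18, W)) (Function('f')(W) = Mul(Add(18, W), Mul(2, W)) = Mul(2, W, Add(18, W)))
Function('U')(Z, w) = Add(10, Mul(745, w)) (Function('U')(Z, w) = Add(10, Mul(-5, Mul(-149, w))) = Add(10, Mul(745, w)))
v = 8954 (v = Add(4, Add(10, Mul(745, 12))) = Add(4, Add(10, 8940)) = Add(4, 8950) = 8954)
c = -4256 (c = Mul(-1, Mul(2, -56, Add(18, -56))) = Mul(-1, Mul(2, -56, -38)) = Mul(-1, 4256) = -4256)
Pow(Add(v, c), Rational(1, 2)) = Pow(Add(8954, -4256), Rational(1, 2)) = Pow(4698, Rational(1, 2)) = Mul(9, Pow(58, Rational(1, 2)))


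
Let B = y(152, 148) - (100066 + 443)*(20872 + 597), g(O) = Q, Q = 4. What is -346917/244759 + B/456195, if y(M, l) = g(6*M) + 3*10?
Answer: -528306008643248/111657832005 ≈ -4731.5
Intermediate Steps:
g(O) = 4
y(M, l) = 34 (y(M, l) = 4 + 3*10 = 4 + 30 = 34)
B = -2157827687 (B = 34 - (100066 + 443)*(20872 + 597) = 34 - 100509*21469 = 34 - 1*2157827721 = 34 - 2157827721 = -2157827687)
-346917/244759 + B/456195 = -346917/244759 - 2157827687/456195 = -528306008643248/111657832005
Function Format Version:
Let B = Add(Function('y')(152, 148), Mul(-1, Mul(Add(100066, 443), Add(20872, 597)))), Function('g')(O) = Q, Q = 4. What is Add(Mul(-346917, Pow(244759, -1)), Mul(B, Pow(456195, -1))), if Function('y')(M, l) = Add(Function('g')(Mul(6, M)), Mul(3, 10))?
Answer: Rational(-528306008643248, 111657832005) ≈ -4731.5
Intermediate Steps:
Function('g')(O) = 4
Function('y')(M, l) = 34 (Function('y')(M, l) = Add(4, Mul(3, 10)) = Add(4, 30) = 34)
B = -2157827687 (B = Add(34, Mul(-1, Mul(Add(100066, 443), Add(20872, 597)))) = Add(34, Mul(-1, Mul(100509, 21469))) = Add(34, Mul(-1, 2157827721)) = Add(34, -2157827721) = -2157827687)
Add(Mul(-346917, Pow(244759, -1)), Mul(B, Pow(456195, -1))) = Add(Mul(-346917, Pow(244759, -1)), Mul(-2157827687, Pow(456195, -1))) = Add(Mul(-346917, Rational(1, 244759)), Mul(-2157827687, Rational(1, 456195))) = Add(Rational(-346917, 244759), Rational(-2157827687, 456195)) = Rational(-528306008643248, 111657832005)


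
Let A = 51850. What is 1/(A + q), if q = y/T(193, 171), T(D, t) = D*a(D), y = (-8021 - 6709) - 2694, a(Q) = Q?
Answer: 37249/1931343226 ≈ 1.9287e-5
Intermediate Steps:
y = -17424 (y = -14730 - 2694 = -17424)
T(D, t) = D² (T(D, t) = D*D = D²)
q = -17424/37249 (q = -17424/(193²) = -17424/37249 ≈ -0.46777)
1/(A + q) = 1/(51850 - 17424/37249) = 1/(1931343226/37249) = 37249/1931343226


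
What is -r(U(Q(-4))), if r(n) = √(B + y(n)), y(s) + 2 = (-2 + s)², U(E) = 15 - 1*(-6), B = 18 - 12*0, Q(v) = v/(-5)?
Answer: -√377 ≈ -19.417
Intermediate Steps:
Q(v) = -v/5 (Q(v) = v*(-⅕) = -v/5)
B = 18 (B = 18 + 0 = 18)
U(E) = 21 (U(E) = 15 + 6 = 21)
y(s) = -2 + (-2 + s)²
r(n) = √(16 + (-2 + n)²) (r(n) = √(18 + (-2 + (-2 + n)²)) = √(16 + (-2 + n)²))
-r(U(Q(-4))) = -√(16 + (-2 + 21)²) = -√(16 + 19²) = -√(16 + 361) = -√377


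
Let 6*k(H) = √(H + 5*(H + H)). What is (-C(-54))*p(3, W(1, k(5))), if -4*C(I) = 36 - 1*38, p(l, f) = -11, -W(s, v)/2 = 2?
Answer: 11/2 ≈ 5.5000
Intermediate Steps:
k(H) = √11*√H/6 (k(H) = √(H + 5*(H + H))/6 = √(H + 5*(2*H))/6 = √(H + 10*H)/6 = √(11*H)/6 = (√11*√H)/6 = √11*√H/6)
W(s, v) = -4 (W(s, v) = -2*2 = -4)
C(I) = ½ (C(I) = -(36 - 1*38)/4 = -(36 - 38)/4 = -¼*(-2) = ½)
(-C(-54))*p(3, W(1, k(5))) = -1*½*(-11) = -½*(-11) = 11/2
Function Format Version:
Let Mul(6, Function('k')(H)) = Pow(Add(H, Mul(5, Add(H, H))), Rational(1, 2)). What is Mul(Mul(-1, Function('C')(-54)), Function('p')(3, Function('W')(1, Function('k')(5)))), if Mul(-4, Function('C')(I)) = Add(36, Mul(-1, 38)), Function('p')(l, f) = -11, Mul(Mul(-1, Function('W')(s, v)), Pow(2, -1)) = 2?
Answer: Rational(11, 2) ≈ 5.5000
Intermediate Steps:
Function('k')(H) = Mul(Rational(1, 6), Pow(11, Rational(1, 2)), Pow(H, Rational(1, 2))) (Function('k')(H) = Mul(Rational(1, 6), Pow(Add(H, Mul(5, Add(H, H))), Rational(1, 2))) = Mul(Rational(1, 6), Pow(Add(H, Mul(5, Mul(2, H))), Rational(1, 2))) = Mul(Rational(1, 6), Pow(Add(H, Mul(10, H)), Rational(1, 2))) = Mul(Rational(1, 6), Pow(Mul(11, H), Rational(1, 2))) = Mul(Rational(1, 6), Mul(Pow(11, Rational(1, 2)), Pow(H, Rational(1, 2)))) = Mul(Rational(1, 6), Pow(11, Rational(1, 2)), Pow(H, Rational(1, 2))))
Function('W')(s, v) = -4 (Function('W')(s, v) = Mul(-2, 2) = -4)
Function('C')(I) = Rational(1, 2) (Function('C')(I) = Mul(Rational(-1, 4), Add(36, Mul(-1, 38))) = Mul(Rational(-1, 4), Add(36, -38)) = Mul(Rational(-1, 4), -2) = Rational(1, 2))
Mul(Mul(-1, Function('C')(-54)), Function('p')(3, Function('W')(1, Function('k')(5)))) = Mul(Mul(-1, Rational(1, 2)), -11) = Mul(Rational(-1, 2), -11) = Rational(11, 2)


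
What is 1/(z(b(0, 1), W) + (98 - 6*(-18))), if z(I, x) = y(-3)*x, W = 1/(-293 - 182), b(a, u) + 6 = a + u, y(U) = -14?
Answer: 475/97864 ≈ 0.0048537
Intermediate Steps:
b(a, u) = -6 + a + u (b(a, u) = -6 + (a + u) = -6 + a + u)
W = -1/475 (W = 1/(-475) = -1/475 ≈ -0.0021053)
z(I, x) = -14*x
1/(z(b(0, 1), W) + (98 - 6*(-18))) = 1/(-14*(-1/475) + (98 - 6*(-18))) = 1/(14/475 + (98 + 108)) = 1/(14/475 + 206) = 1/(97864/475) = 475/97864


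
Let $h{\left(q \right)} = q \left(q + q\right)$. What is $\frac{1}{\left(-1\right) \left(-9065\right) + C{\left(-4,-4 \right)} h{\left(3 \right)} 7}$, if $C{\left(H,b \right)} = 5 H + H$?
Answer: $\frac{1}{6041} \approx 0.00016554$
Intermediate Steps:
$C{\left(H,b \right)} = 6 H$
$h{\left(q \right)} = 2 q^{2}$ ($h{\left(q \right)} = q 2 q = 2 q^{2}$)
$\frac{1}{\left(-1\right) \left(-9065\right) + C{\left(-4,-4 \right)} h{\left(3 \right)} 7} = \frac{1}{\left(-1\right) \left(-9065\right) + 6 \left(-4\right) 2 \cdot 3^{2} \cdot 7} = \frac{1}{9065 + - 24 \cdot 2 \cdot 9 \cdot 7} = \frac{1}{9065 + \left(-24\right) 18 \cdot 7} = \frac{1}{9065 - 3024} = \frac{1}{6041}$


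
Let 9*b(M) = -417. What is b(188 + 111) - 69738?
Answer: -209353/3 ≈ -69784.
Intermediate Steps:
b(M) = -139/3 (b(M) = (⅑)*(-417) = -139/3)
b(188 + 111) - 69738 = -139/3 - 69738 = -209353/3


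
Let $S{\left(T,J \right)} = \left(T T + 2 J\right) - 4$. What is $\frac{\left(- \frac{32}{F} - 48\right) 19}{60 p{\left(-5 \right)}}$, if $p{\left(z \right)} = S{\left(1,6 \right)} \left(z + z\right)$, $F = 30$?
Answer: $\frac{1748}{10125} \approx 0.17264$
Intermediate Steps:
$S{\left(T,J \right)} = -4 + T^{2} + 2 J$ ($S{\left(T,J \right)} = \left(T^{2} + 2 J\right) - 4 = -4 + T^{2} + 2 J$)
$p{\left(z \right)} = 18 z$ ($p{\left(z \right)} = \left(-4 + 1^{2} + 2 \cdot 6\right) \left(z + z\right) = \left(-4 + 1 + 12\right) 2 z = 9 \cdot 2 z = 18 z$)
$\frac{\left(- \frac{32}{F} - 48\right) 19}{60 p{\left(-5 \right)}} = \frac{\left(- \frac{32}{30} - 48\right) 19}{60 \cdot 18 \left(-5\right)} = \frac{\left(\left(-32\right) \frac{1}{30} - 48\right) 19}{60 \left(-90\right)} = \frac{\left(- \frac{16}{15} - 48\right) 19}{-5400} = \left(- \frac{736}{15}\right) 19 \left(- \frac{1}{5400}\right) = \left(- \frac{13984}{15}\right) \left(- \frac{1}{5400}\right) = \frac{1748}{10125}$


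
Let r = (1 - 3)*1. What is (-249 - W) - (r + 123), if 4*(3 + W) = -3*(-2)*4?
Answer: -373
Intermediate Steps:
r = -2 (r = -2*1 = -2)
W = 3 (W = -3 + (-3*(-2)*4)/4 = -3 + (6*4)/4 = -3 + (1/4)*24 = -3 + 6 = 3)
(-249 - W) - (r + 123) = (-249 - 1*3) - (-2 + 123) = (-249 - 3) - 1*121 = -252 - 121 = -373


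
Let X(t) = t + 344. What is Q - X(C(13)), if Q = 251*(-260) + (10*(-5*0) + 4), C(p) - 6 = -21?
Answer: -65585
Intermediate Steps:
C(p) = -15 (C(p) = 6 - 21 = -15)
X(t) = 344 + t
Q = -65256 (Q = -65260 + (10*0 + 4) = -65260 + (0 + 4) = -65260 + 4 = -65256)
Q - X(C(13)) = -65256 - (344 - 15) = -65256 - 1*329 = -65256 - 329 = -65585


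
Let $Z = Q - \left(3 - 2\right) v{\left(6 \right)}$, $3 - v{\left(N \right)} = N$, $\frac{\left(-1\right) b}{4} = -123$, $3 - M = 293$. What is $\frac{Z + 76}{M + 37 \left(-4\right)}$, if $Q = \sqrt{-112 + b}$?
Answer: $- \frac{79}{438} - \frac{\sqrt{95}}{219} \approx -0.22487$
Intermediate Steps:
$M = -290$ ($M = 3 - 293 = -290$)
$b = 492$ ($b = \left(-4\right) \left(-123\right) = 492$)
$Q = 2 \sqrt{95}$ ($Q = \sqrt{-112 + 492} = \sqrt{380} = 2 \sqrt{95} \approx 19.494$)
$v{\left(N \right)} = 3 - N$
$Z = 3 + 2 \sqrt{95}$ ($Z = 2 \sqrt{95} - \left(3 - 2\right) \left(3 - 6\right) = 2 \sqrt{95} - 1 \left(3 - 6\right) = 2 \sqrt{95} - 1 \left(-3\right) = 2 \sqrt{95} - -3 = 2 \sqrt{95} + 3 = 3 + 2 \sqrt{95} \approx 22.494$)
$\frac{Z + 76}{M + 37 \left(-4\right)} = \frac{\left(3 + 2 \sqrt{95}\right) + 76}{-290 + 37 \left(-4\right)} = \frac{79 + 2 \sqrt{95}}{-290 - 148} = \frac{79 + 2 \sqrt{95}}{-438} = \left(79 + 2 \sqrt{95}\right) \left(- \frac{1}{438}\right) = - \frac{79}{438} - \frac{\sqrt{95}}{219}$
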